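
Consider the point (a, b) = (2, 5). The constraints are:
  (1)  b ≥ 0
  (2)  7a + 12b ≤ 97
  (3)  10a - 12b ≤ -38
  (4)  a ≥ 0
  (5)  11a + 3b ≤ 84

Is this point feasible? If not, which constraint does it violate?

feasible

(1): 5 ≥ 0 ✓
(2): 74 ≤ 97 ✓
(3): -40 ≤ -38 ✓
(4): 2 ≥ 0 ✓
(5): 37 ≤ 84 ✓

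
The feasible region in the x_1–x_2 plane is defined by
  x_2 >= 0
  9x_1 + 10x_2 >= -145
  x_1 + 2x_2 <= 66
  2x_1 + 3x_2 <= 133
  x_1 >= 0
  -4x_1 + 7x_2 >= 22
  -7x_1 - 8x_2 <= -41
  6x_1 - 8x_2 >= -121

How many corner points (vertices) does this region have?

Intersecting each pair of boundary lines and keeping only the points that satisfy every inequality leaves:
  (418/15, 286/15)
  (143/10, 517/20)
  (0, 41/8)
  (0, 121/8)
  (37/27, 106/27)

5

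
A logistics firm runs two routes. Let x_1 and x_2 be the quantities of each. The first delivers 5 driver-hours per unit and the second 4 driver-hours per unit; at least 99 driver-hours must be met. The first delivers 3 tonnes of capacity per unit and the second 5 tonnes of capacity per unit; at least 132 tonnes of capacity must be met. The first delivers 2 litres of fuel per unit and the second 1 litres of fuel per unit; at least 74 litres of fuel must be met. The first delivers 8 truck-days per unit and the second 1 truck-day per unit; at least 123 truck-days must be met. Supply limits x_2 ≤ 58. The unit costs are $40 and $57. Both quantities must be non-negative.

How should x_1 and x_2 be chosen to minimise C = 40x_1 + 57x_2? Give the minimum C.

The feasible region is unbounded (it extends along (1, 0)), but C strictly increases along every unbounded feasible direction, so there is no improving ray and the minimum is attained at a vertex.

At the optimal vertex, 3x_1 + 5x_2 = 132 and 2x_1 + x_2 = 74.
Solving simultaneously gives x_1 = 34, x_2 = 6.

x_1 = 34, x_2 = 6, minimum C = 1702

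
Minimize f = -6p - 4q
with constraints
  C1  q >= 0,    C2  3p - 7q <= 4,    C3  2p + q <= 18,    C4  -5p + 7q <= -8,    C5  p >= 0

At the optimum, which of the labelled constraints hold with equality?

Feasible corners and f = -6p - 4q:
  (130/17, 46/17) → f = -964/17
  (2, 2/7) → f = -92/7
  (134/19, 74/19) → f = -1100/19

The minimum is at (134/19, 74/19). Substituting into each constraint, equality holds for C3 and C4; the remaining constraints have slack.

C3 and C4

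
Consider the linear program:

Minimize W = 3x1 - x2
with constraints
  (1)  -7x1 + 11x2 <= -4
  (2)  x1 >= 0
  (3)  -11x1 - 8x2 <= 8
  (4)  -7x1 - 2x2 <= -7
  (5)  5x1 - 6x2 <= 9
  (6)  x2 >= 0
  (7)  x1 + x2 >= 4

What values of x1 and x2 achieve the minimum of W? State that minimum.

x1 = 8/3, x2 = 4/3, minimum W = 20/3

Extreme points and W = 3x1 - x2:
  (75/13, 43/13) → W = 14
  (8/3, 4/3) → W = 20/3
  (3, 1) → W = 8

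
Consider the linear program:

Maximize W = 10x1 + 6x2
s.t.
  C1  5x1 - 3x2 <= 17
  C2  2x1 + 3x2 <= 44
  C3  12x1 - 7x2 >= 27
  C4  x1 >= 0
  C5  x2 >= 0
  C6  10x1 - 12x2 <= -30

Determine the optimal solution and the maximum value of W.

x1 = 73/9, x2 = 250/27, maximum W = 410/3

The optimum lies where 2x1 + 3x2 = 44 and 10x1 - 12x2 = -30.
Solving simultaneously gives x1 = 73/9, x2 = 250/27.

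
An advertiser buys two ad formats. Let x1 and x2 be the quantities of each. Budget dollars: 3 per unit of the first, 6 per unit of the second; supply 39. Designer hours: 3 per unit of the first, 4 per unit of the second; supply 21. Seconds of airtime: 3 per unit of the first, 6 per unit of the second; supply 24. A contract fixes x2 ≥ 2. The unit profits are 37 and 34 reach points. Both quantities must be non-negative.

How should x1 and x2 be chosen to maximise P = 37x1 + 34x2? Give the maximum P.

x1 = 4, x2 = 2, maximum P = 216

The optimum lies where 3x1 + 6x2 = 24 and x2 = 2.
Solving simultaneously gives x1 = 4, x2 = 2.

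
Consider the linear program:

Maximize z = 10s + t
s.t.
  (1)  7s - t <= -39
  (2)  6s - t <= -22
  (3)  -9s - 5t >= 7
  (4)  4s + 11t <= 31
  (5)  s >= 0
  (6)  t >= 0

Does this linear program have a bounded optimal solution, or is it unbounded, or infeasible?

The boundaries 7s - t = -39 and 4s + 11t = 31 meet at (-398/81, 373/81), but that point violates s ≥ 0. Every candidate vertex is excluded by some other constraint, so the feasible region is empty.

infeasible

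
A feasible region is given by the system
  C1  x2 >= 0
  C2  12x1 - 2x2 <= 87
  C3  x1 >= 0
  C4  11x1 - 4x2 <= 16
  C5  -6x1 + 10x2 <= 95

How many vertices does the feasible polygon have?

4

The feasible vertices (each the meet of two boundaries and inside every other half-plane) are:
  (0, 0)
  (16/11, 0)
  (0, 19/2)
  (270/43, 1141/86)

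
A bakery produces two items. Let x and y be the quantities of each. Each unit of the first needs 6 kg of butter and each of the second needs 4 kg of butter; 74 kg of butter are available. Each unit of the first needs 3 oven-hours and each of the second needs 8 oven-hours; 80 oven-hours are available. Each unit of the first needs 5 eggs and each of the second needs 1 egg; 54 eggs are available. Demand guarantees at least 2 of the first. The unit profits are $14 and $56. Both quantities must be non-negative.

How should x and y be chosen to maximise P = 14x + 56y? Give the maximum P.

x = 2, y = 37/4, maximum P = 546

Vertices and P = 14x + 56y:
  (54/5, 0) → P = 756/5
  (2, 0) → P = 28
  (68/9, 43/6) → P = 4564/9
  (71/7, 23/7) → P = 326
  (2, 37/4) → P = 546

At the optimal vertex, 3x + 8y = 80 and x = 2.
Solving simultaneously gives x = 2, y = 37/4.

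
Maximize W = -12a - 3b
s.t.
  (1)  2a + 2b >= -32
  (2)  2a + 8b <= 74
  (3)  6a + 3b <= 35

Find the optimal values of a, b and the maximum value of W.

Corner points and W = -12a - 3b:
  (-101/3, 53/3) → W = 351
  (83/3, -131/3) → W = -201
  (29/21, 187/21) → W = -303/7

a = -101/3, b = 53/3, maximum W = 351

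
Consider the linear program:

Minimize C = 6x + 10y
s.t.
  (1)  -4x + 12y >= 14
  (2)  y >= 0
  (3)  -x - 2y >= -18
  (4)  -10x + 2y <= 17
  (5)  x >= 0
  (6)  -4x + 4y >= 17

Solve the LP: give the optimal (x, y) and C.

x = 0, y = 17/4, minimum C = 85/2

Corner points and C = 6x + 10y:
  (1/11, 197/22) → C = 991/11
  (19/6, 89/12) → C = 559/6
  (0, 17/2) → C = 85
  (0, 17/4) → C = 85/2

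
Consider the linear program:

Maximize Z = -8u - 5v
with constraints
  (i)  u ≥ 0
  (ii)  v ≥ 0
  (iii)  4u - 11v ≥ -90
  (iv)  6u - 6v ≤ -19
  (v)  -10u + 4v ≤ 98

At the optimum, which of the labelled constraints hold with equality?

Vertices and Z = -8u - 5v:
  (0, 90/11) → Z = -450/11
  (0, 19/6) → Z = -95/6
  (331/42, 232/21) → Z = -828/7

The maximum is at (0, 19/6). Substituting into each constraint, equality holds for (i) and (iv); the remaining constraints have slack.

(i) and (iv)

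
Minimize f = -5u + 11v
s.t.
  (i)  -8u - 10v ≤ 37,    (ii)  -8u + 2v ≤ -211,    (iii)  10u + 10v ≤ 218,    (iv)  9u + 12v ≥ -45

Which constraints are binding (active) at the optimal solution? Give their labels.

(iii) and (iv)

Vertices and f = -5u + 11v:
  (1273/50, -183/50) → f = -4189/25
  (407/19, -753/38) → f = -12353/38
  (511/5, -402/5) → f = -6977/5

The minimum is at (511/5, -402/5). Substituting into each constraint, equality holds for (iii) and (iv); the remaining constraints have slack.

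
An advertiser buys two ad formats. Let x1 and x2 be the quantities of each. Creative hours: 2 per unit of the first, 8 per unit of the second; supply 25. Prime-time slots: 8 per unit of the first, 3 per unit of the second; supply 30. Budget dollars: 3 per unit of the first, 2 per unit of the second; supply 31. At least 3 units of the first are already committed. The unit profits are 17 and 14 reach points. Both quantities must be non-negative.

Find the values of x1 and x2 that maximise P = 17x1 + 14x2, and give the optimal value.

x1 = 3, x2 = 2, maximum P = 79

Extreme points and P = 17x1 + 14x2:
  (15/4, 0) → P = 255/4
  (3, 0) → P = 51
  (3, 2) → P = 79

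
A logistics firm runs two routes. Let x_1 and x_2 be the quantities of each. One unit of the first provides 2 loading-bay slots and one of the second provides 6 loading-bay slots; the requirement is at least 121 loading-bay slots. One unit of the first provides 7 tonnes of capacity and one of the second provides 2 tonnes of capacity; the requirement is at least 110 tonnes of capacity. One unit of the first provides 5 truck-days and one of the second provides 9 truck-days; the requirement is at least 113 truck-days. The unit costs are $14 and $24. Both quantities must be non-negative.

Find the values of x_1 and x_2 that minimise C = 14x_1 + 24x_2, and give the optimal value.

x_1 = 11, x_2 = 33/2, minimum C = 550

Feasible corners and C = 14x_1 + 24x_2:
  (0, 55) → C = 1320
  (121/2, 0) → C = 847
  (11, 33/2) → C = 550
The feasible region is unbounded (it extends along (0, 1), (1, 0)), but C strictly increases along every unbounded feasible direction, so there is no improving ray and the minimum is attained at a vertex.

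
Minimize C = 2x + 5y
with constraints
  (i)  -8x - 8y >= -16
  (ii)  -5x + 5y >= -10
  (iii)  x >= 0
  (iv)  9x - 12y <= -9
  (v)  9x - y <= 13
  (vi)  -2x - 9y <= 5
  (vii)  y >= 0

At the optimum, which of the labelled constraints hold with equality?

Feasible corners and C = 2x + 5y:
  (0, 2) → C = 10
  (5/7, 9/7) → C = 55/7
  (0, 3/4) → C = 15/4

The minimum is at (0, 3/4). Substituting into each constraint, equality holds for (iii) and (iv); the remaining constraints have slack.

(iii) and (iv)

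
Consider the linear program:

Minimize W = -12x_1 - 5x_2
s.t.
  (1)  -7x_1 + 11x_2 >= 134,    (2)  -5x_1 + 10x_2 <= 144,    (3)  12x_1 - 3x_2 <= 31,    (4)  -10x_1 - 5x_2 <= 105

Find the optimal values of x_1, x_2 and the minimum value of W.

x_1 = 106/15, x_2 = 269/15, minimum W = -2617/15

Corner points and W = -12x_1 - 5x_2:
  (743/111, 1825/111) → W = -18041/111
  (-365/29, 121/29) → W = 3775/29
  (106/15, 269/15) → W = -2617/15
  (-354/25, 183/25) → W = 3333/25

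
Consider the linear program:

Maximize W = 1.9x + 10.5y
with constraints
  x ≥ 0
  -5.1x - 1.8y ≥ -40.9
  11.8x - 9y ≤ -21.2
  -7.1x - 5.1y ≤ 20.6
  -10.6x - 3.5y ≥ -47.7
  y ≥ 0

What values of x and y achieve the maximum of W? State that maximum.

x = 0, y = 477/35, maximum W = 1431/10

Vertices and W = 1.9x + 10.5y:
  (0, 106/45) → W = 371/15
  (0, 477/35) → W = 1431/10
  (3551/1367, 39379/6835) → W = 447214/6835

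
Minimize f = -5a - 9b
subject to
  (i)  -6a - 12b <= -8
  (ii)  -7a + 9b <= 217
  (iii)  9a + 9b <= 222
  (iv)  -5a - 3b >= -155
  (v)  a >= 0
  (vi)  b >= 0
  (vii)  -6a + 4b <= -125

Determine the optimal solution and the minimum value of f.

a = 671/30, b = 23/10, minimum f = -1988/15

Feasible corners and f = -5a - 9b:
  (74/3, 0) → f = -370/3
  (671/30, 23/10) → f = -1988/15
  (125/6, 0) → f = -625/6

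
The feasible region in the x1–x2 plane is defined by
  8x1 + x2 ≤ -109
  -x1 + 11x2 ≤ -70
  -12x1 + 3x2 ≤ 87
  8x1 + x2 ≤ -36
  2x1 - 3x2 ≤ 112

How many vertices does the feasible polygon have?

3

The feasible vertices (each the meet of two boundaries and inside every other half-plane) are:
  (-23/2, -17)
  (-215/26, -557/13)
  (-199/10, -253/5)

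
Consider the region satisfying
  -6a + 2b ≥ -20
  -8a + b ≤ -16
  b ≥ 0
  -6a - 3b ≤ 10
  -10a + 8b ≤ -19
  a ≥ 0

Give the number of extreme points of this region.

The feasible vertices (each the meet of two boundaries and inside every other half-plane) are:
  (10/3, 0)
  (61/14, 43/14)
  (2, 0)
  (109/54, 4/27)

4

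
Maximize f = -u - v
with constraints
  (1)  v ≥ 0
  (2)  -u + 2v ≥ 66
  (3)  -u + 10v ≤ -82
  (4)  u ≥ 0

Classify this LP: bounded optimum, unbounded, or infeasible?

infeasible

The boundaries v = 0 and -u + 10v = -82 meet at (82, 0), but that point violates -u + 2v ≥ 66. Every candidate vertex is excluded by some other constraint, so the feasible region is empty.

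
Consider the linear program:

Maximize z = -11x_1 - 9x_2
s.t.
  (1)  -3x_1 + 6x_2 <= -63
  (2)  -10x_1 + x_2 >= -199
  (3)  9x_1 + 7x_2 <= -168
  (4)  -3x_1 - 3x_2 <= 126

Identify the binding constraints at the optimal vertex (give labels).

(1) and (4)

Vertices and z = -11x_1 - 9x_2:
  (-189/25, -357/25) → z = 5292/25
  (-21, -21) → z = 420
  (1225/79, -3471/79) → z = 17764/79
  (157/11, -619/11) → z = 3844/11

The maximum is at (-21, -21). Substituting into each constraint, equality holds for (1) and (4); the remaining constraints have slack.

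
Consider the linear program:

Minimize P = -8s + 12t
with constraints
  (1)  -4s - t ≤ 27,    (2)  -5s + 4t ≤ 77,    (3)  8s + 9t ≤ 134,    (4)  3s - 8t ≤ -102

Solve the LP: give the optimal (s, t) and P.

s = 22/13, t = 174/13, minimum P = 1912/13

Feasible corners and P = -8s + 12t:
  (-157/77, 1286/77) → P = 2384/11
  (-52/7, 279/28) → P = 179
  (22/13, 174/13) → P = 1912/13

At the optimal vertex, 8s + 9t = 134 and 3s - 8t = -102.
Solving simultaneously gives s = 22/13, t = 174/13.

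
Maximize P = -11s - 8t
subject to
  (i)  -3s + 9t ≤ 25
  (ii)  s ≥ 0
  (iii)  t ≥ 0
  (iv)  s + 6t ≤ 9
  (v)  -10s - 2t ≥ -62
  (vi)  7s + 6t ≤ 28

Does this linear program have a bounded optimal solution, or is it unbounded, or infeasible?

Extreme points and P = -11s - 8t:
  (0, 0) → P = 0
  (0, 3/2) → P = -12
  (4, 0) → P = -44
  (19/6, 35/36) → P = -767/18
The feasible region has finitely many vertices and no improving ray; the maximum is 0 at (0, 0).

bounded optimum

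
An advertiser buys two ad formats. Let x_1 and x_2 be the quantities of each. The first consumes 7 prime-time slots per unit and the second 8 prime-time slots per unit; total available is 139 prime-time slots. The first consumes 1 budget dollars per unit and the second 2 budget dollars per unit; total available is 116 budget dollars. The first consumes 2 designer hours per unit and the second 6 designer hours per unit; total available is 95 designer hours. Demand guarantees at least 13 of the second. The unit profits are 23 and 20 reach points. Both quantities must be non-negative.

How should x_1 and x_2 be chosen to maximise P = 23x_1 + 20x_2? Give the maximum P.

Feasible corners and P = 23x_1 + 20x_2:
  (0, 95/6) → P = 950/3
  (0, 13) → P = 260
  (37/13, 387/26) → P = 4721/13
  (5, 13) → P = 375

At the optimal vertex, 7x_1 + 8x_2 = 139 and x_2 = 13.
Solving simultaneously gives x_1 = 5, x_2 = 13.

x_1 = 5, x_2 = 13, maximum P = 375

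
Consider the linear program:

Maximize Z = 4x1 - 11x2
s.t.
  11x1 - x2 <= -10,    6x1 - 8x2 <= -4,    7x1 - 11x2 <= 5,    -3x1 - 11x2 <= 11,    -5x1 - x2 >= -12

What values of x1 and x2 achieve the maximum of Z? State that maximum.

Vertices and Z = 4x1 - 11x2:
  (-38/41, -8/41) → Z = -64/41
  (1/8, 91/8) → Z = -997/8
  (-22/15, -3/5) → Z = 11/15
The feasible region is unbounded (it extends along (-1, 5), (-11, 3)), but Z strictly decreases along every unbounded feasible direction, so there is no improving ray and the maximum is attained at a vertex.

x1 = -22/15, x2 = -3/5, maximum Z = 11/15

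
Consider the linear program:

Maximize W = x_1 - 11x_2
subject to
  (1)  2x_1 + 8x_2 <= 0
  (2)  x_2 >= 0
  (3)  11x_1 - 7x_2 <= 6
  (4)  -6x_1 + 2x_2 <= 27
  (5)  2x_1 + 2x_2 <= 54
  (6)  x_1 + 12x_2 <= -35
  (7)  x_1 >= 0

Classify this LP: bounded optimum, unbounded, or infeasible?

infeasible

The boundaries 2x_1 + 8x_2 = 0 and x_2 = 0 meet at (0, 0), but that point violates x_1 + 12x_2 ≤ -35. Every candidate vertex is excluded by some other constraint, so the feasible region is empty.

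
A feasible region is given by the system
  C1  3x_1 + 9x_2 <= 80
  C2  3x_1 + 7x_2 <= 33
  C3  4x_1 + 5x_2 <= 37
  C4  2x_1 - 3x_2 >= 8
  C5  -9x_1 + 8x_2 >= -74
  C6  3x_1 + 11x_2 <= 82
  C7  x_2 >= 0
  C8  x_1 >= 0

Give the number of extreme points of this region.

5

Of the 28 pairwise boundary intersections, those satisfying every inequality are:
  (94/13, 21/13)
  (155/23, 42/23)
  (666/77, 37/77)
  (4, 0)
  (74/9, 0)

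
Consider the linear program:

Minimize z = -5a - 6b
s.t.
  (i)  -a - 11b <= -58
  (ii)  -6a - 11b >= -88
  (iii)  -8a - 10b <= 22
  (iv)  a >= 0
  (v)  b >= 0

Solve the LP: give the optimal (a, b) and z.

Feasible corners and z = -5a - 6b:
  (6, 52/11) → z = -642/11
  (0, 58/11) → z = -348/11
  (0, 8) → z = -48

At the optimal vertex, -a - 11b = -58 and -6a - 11b = -88.
Solving simultaneously gives a = 6, b = 52/11.

a = 6, b = 52/11, minimum z = -642/11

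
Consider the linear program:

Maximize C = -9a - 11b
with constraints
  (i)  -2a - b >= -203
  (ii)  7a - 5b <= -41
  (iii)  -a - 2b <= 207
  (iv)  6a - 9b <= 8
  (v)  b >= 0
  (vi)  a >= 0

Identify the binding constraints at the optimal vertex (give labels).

Corner points and C = -9a - 11b:
  (974/17, 1503/17) → C = -25299/17
  (0, 203) → C = -2233
  (0, 41/5) → C = -451/5

The maximum is at (0, 41/5). Substituting into each constraint, equality holds for (ii) and (vi); the remaining constraints have slack.

(ii) and (vi)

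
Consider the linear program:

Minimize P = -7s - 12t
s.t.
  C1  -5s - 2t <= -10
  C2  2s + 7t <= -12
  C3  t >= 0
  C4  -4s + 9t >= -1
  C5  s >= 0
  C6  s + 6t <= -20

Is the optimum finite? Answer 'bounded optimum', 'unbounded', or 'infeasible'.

The boundaries s = 0 and s + 6t = -20 meet at (0, -10/3), but that point violates -5s - 2t ≤ -10. Every candidate vertex is excluded by some other constraint, so the feasible region is empty.

infeasible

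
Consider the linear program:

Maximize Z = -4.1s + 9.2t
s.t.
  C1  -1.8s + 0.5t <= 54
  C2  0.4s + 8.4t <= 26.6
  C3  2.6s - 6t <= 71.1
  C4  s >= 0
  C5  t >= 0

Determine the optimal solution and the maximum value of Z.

s = 0, t = 19/6, maximum Z = 437/15

Vertices and Z = -4.1s + 9.2t:
  (6307/202, 509/303) → Z = -136421/1212
  (0, 19/6) → Z = 437/15
  (711/26, 0) → Z = -29151/260
  (0, 0) → Z = 0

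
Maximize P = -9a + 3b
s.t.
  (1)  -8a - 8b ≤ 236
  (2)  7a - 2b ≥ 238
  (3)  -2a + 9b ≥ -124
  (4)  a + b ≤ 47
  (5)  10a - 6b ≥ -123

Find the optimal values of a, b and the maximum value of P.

a = 332/9, b = 91/9, maximum P = -905/3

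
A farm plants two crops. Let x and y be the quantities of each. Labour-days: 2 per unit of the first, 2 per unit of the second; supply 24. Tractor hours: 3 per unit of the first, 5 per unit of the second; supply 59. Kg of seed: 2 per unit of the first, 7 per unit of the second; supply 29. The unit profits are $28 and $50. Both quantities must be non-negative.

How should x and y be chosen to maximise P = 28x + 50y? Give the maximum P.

x = 11, y = 1, maximum P = 358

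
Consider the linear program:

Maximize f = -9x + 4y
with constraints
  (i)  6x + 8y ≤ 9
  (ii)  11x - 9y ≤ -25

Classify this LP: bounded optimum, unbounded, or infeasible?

unbounded

From the feasible point (-119/142, 249/142), moving in the direction (-8, 6) keeps every constraint satisfied while f increases without bound.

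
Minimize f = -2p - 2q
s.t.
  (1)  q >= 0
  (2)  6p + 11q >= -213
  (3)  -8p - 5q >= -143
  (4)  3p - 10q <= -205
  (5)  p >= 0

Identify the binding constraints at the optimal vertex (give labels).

(3) and (5)

Extreme points and f = -2p - 2q:
  (81/19, 2069/95) → f = -4948/95
  (0, 143/5) → f = -286/5
  (0, 41/2) → f = -41

The minimum is at (0, 143/5). Substituting into each constraint, equality holds for (3) and (5); the remaining constraints have slack.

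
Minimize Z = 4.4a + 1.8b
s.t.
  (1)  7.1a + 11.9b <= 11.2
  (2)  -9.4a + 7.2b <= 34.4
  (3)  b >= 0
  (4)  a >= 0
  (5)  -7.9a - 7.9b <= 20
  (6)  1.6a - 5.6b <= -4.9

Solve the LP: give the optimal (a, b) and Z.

The binding constraints are a = 0 and 1.6a - 5.6b = -4.9.
Solving simultaneously gives a = 0, b = 7/8.

a = 0, b = 0.875, minimum Z = 1.575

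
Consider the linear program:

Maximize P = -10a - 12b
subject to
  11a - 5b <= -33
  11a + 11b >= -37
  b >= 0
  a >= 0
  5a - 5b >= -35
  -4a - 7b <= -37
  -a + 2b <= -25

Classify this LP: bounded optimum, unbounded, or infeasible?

infeasible

The boundaries 11a - 5b = -33 and a = 0 meet at (0, 33/5), but that point violates -a + 2b ≤ -25. Every candidate vertex is excluded by some other constraint, so the feasible region is empty.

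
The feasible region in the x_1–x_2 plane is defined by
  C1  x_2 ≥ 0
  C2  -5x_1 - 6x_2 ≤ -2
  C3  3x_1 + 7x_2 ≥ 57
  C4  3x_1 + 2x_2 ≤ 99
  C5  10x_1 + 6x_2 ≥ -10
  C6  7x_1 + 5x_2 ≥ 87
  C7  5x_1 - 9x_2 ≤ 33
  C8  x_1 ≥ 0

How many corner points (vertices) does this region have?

Intersecting each pair of boundary lines and keeping only the points that satisfy every inequality leaves:
  (162/17, 69/17)
  (12, 3)
  (957/37, 396/37)
  (0, 99/2)
  (0, 87/5)

5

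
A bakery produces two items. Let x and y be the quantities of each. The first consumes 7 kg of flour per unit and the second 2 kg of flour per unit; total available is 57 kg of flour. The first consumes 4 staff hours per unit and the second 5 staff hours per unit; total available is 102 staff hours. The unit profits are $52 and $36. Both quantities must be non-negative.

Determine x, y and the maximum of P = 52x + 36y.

Vertices and P = 52x + 36y:
  (0, 0) → P = 0
  (0, 102/5) → P = 3672/5
  (57/7, 0) → P = 2964/7
  (3, 18) → P = 804

The optimum lies where 7x + 2y = 57 and 4x + 5y = 102.
Solving simultaneously gives x = 3, y = 18.

x = 3, y = 18, maximum P = 804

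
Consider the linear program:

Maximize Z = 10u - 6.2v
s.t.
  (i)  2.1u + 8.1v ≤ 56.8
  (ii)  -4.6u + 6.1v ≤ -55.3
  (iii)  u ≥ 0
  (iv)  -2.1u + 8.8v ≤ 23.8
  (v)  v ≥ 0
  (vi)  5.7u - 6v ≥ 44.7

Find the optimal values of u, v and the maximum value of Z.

u = 568/21, v = 0, maximum Z = 5680/21

At the optimal vertex, 2.1u + 8.1v = 56.8 and v = 0.
Solving simultaneously gives u = 568/21, v = 0.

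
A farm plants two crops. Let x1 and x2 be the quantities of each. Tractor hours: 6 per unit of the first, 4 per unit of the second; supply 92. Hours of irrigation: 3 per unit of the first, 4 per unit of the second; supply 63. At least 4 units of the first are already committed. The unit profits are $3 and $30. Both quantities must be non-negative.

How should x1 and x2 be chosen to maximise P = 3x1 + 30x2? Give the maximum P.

Extreme points and P = 3x1 + 30x2:
  (46/3, 0) → P = 46
  (4, 0) → P = 12
  (29/3, 17/2) → P = 284
  (4, 51/4) → P = 789/2

The binding constraints are 3x1 + 4x2 = 63 and x1 = 4.
Solving simultaneously gives x1 = 4, x2 = 51/4.

x1 = 4, x2 = 51/4, maximum P = 789/2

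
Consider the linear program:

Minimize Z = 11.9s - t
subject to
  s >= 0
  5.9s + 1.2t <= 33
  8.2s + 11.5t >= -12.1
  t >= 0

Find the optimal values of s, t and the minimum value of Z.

s = 0, t = 27.5, minimum Z = -27.5

Vertices and Z = 11.9s - t:
  (0, 55/2) → Z = -55/2
  (0, 0) → Z = 0
  (330/59, 0) → Z = 3927/59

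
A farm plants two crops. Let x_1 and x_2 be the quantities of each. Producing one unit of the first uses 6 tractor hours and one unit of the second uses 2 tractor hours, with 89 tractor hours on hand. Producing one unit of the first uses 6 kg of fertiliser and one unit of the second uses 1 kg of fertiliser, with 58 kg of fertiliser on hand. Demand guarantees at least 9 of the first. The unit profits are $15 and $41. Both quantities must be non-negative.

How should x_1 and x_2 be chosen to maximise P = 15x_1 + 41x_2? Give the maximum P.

x_1 = 9, x_2 = 4, maximum P = 299

Corner points and P = 15x_1 + 41x_2:
  (29/3, 0) → P = 145
  (9, 0) → P = 135
  (9, 4) → P = 299

The binding constraints are 6x_1 + x_2 = 58 and x_1 = 9.
Solving simultaneously gives x_1 = 9, x_2 = 4.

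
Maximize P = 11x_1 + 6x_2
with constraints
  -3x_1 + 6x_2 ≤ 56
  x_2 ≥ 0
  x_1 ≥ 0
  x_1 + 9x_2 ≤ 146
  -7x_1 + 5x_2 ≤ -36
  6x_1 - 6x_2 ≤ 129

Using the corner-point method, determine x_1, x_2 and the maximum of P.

At the optimal vertex, x_1 + 9x_2 = 146 and 6x_1 - 6x_2 = 129.
Solving simultaneously gives x_1 = 679/20, x_2 = 249/20.

x_1 = 679/20, x_2 = 249/20, maximum P = 8963/20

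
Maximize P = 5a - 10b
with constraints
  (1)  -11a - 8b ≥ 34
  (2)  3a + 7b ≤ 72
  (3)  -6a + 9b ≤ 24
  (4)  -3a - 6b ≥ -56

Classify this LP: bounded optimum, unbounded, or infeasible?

unbounded

From the feasible point (-166/49, 20/49), moving in the direction (-9, -6) keeps every constraint satisfied while P increases without bound.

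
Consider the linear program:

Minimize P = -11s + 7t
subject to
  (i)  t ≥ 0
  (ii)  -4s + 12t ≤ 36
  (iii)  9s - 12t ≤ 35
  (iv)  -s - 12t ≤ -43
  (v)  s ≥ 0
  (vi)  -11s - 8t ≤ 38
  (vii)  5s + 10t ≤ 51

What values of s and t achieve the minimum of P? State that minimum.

s = 91/25, t = 82/25, minimum P = -427/25

Vertices and P = -11s + 7t:
  (7/5, 52/15) → P = 133/15
  (63/25, 96/25) → P = -21/25
  (91/25, 82/25) → P = -427/25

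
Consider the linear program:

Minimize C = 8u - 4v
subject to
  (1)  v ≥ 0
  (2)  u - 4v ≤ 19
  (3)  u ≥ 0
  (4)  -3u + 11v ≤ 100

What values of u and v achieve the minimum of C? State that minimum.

u = 0, v = 100/11, minimum C = -400/11

Corner points and C = 8u - 4v:
  (19, 0) → C = 152
  (0, 0) → C = 0
  (0, 100/11) → C = -400/11
The feasible region is unbounded (it extends along (4, 1), (11, 3)), but C strictly increases along every unbounded feasible direction, so there is no improving ray and the minimum is attained at a vertex.

The optimum lies where u = 0 and -3u + 11v = 100.
Solving simultaneously gives u = 0, v = 100/11.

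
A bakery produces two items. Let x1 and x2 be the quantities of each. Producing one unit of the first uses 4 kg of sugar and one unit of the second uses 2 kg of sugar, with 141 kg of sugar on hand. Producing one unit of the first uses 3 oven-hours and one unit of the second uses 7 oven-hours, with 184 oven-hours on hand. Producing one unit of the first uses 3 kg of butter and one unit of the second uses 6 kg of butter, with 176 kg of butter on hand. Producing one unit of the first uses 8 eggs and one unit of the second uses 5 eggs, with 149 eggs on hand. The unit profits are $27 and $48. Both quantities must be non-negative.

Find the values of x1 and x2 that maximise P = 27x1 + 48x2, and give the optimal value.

x1 = 3, x2 = 25, maximum P = 1281

Extreme points and P = 27x1 + 48x2:
  (0, 0) → P = 0
  (0, 184/7) → P = 8832/7
  (149/8, 0) → P = 4023/8
  (3, 25) → P = 1281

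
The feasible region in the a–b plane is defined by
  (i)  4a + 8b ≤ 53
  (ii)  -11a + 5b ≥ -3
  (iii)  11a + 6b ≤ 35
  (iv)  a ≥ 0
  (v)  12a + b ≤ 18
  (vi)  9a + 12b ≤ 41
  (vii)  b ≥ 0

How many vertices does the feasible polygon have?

Of the 21 pairwise boundary intersections, those satisfying every inequality are:
  (93/71, 162/71)
  (3/11, 0)
  (0, 41/12)
  (0, 0)
  (35/27, 22/9)

5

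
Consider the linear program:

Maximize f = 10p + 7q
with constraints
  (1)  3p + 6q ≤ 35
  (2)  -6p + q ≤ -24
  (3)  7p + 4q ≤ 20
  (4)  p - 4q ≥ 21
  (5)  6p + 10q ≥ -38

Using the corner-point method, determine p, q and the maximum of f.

The optimum lies where 7p + 4q = 20 and p - 4q = 21.
Solving simultaneously gives p = 41/8, q = -127/32.

p = 41/8, q = -127/32, maximum f = 751/32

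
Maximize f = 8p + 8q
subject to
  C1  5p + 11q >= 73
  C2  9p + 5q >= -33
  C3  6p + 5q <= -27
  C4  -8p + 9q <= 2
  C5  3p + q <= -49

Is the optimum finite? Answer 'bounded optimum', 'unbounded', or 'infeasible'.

infeasible

The boundaries -8p + 9q = 2 and 3p + q = -49 meet at (-443/35, -386/35), but that point violates 5p + 11q ≥ 73. Every candidate vertex is excluded by some other constraint, so the feasible region is empty.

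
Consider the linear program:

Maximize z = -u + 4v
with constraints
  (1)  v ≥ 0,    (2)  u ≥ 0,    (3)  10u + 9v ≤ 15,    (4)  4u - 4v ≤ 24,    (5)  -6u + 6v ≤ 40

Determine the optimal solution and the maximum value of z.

Corner points and z = -u + 4v:
  (0, 0) → z = 0
  (3/2, 0) → z = -3/2
  (0, 5/3) → z = 20/3

The binding constraints are u = 0 and 10u + 9v = 15.
Solving simultaneously gives u = 0, v = 5/3.

u = 0, v = 5/3, maximum z = 20/3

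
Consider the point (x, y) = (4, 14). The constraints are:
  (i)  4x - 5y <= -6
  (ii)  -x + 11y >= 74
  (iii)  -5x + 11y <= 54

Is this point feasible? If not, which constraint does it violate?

Constraint (iii): -5x + 11y = 134, which is not ≤ 54. All other constraints are satisfied.

not feasible — violates (iii)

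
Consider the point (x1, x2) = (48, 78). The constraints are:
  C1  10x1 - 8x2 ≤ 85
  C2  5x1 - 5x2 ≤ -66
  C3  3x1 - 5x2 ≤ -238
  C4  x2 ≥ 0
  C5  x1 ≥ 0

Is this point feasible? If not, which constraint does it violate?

C1: -144 ≤ 85 ✓
C2: -150 ≤ -66 ✓
C3: -246 ≤ -238 ✓
C4: 78 ≥ 0 ✓
C5: 48 ≥ 0 ✓

feasible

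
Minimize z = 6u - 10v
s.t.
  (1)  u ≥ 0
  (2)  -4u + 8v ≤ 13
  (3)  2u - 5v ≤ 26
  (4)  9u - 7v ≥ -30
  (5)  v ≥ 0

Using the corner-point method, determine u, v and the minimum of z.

Vertices and z = 6u - 10v:
  (0, 13/8) → z = -65/4
  (0, 0) → z = 0
  (13, 0) → z = 78
The feasible region is unbounded (it extends along (2, 1), (5, 2)), but z strictly increases along every unbounded feasible direction, so there is no improving ray and the minimum is attained at a vertex.

The binding constraints are u = 0 and -4u + 8v = 13.
Solving simultaneously gives u = 0, v = 13/8.

u = 0, v = 13/8, minimum z = -65/4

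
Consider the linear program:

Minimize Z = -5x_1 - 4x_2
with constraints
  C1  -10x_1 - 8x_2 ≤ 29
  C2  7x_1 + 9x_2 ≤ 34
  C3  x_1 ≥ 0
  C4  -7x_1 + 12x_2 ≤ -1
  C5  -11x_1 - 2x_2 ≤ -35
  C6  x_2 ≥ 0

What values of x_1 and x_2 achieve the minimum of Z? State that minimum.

Feasible corners and Z = -5x_1 - 4x_2:
  (247/85, 129/85) → Z = -103/5
  (34/7, 0) → Z = -170/7
  (35/11, 0) → Z = -175/11

At the optimal vertex, 7x_1 + 9x_2 = 34 and x_2 = 0.
Solving simultaneously gives x_1 = 34/7, x_2 = 0.

x_1 = 34/7, x_2 = 0, minimum Z = -170/7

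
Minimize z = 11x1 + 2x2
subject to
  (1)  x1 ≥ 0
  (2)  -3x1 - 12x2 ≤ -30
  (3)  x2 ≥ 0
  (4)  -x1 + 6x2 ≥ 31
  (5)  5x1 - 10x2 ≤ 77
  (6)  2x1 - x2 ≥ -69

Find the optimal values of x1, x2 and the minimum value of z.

x1 = 0, x2 = 31/6, minimum z = 31/3

Vertices and z = 11x1 + 2x2:
  (0, 31/6) → z = 31/3
  (0, 69) → z = 138
  (193/5, 58/5) → z = 2239/5
The feasible region is unbounded (it extends along (2, 1), (1, 2)), but z strictly increases along every unbounded feasible direction, so there is no improving ray and the minimum is attained at a vertex.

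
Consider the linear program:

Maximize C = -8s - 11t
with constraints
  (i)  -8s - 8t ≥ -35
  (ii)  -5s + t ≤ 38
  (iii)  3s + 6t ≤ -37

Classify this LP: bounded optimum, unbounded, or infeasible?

unbounded

From the feasible point (253/12, -401/24), moving in the direction (-1, -5) keeps every constraint satisfied while C increases without bound.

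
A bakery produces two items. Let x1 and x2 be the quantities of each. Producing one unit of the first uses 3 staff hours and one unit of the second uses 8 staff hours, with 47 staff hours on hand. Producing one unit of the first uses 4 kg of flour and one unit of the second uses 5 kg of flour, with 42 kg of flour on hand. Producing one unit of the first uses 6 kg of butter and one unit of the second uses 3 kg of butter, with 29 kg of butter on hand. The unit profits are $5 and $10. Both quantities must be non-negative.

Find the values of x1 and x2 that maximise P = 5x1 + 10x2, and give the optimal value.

x1 = 7/3, x2 = 5, maximum P = 185/3

Corner points and P = 5x1 + 10x2:
  (0, 0) → P = 0
  (0, 47/8) → P = 235/4
  (29/6, 0) → P = 145/6
  (7/3, 5) → P = 185/3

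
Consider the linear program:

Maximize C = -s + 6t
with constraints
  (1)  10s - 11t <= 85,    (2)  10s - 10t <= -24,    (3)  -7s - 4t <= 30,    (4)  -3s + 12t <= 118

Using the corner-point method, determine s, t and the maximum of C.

s = 446/45, t = 554/45, maximum C = 2878/45

Vertices and C = -s + 6t:
  (-18/5, -6/5) → C = -18/5
  (446/45, 554/45) → C = 2878/45
  (-26/3, 23/3) → C = 164/3

The optimum lies where 10s - 10t = -24 and -3s + 12t = 118.
Solving simultaneously gives s = 446/45, t = 554/45.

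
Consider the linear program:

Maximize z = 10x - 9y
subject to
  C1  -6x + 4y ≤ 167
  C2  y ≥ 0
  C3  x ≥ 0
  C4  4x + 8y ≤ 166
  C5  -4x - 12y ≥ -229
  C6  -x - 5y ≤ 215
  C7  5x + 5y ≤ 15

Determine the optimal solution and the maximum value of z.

x = 3, y = 0, maximum z = 30

Vertices and z = 10x - 9y:
  (0, 0) → z = 0
  (3, 0) → z = 30
  (0, 3) → z = -27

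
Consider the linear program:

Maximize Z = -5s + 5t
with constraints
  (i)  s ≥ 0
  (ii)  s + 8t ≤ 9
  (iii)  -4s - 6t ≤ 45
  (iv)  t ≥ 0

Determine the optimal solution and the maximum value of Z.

The optimum lies where s = 0 and s + 8t = 9.
Solving simultaneously gives s = 0, t = 9/8.

s = 0, t = 9/8, maximum Z = 45/8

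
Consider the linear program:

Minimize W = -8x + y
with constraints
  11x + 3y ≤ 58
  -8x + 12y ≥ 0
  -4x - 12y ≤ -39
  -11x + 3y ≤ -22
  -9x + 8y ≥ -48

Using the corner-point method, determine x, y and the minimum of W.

Vertices and W = -8x + y:
  (58/13, 116/39) → W = -1276/39
  (40/11, 6) → W = -254/11
  (13/4, 13/6) → W = -143/6
  (127/48, 341/144) → W = -2707/144

x = 58/13, y = 116/39, minimum W = -1276/39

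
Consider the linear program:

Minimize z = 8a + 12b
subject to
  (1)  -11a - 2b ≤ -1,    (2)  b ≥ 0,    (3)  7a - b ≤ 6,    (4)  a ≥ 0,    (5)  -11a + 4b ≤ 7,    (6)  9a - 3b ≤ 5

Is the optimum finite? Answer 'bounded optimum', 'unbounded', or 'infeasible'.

bounded optimum

Vertices and z = 8a + 12b:
  (1/11, 0) → z = 8/11
  (0, 1/2) → z = 6
  (5/9, 0) → z = 40/9
  (31/17, 115/17) → z = 1628/17
  (13/12, 19/12) → z = 83/3
  (0, 7/4) → z = 21
The feasible region has finitely many vertices and no improving ray; the minimum is 8/11 at (1/11, 0).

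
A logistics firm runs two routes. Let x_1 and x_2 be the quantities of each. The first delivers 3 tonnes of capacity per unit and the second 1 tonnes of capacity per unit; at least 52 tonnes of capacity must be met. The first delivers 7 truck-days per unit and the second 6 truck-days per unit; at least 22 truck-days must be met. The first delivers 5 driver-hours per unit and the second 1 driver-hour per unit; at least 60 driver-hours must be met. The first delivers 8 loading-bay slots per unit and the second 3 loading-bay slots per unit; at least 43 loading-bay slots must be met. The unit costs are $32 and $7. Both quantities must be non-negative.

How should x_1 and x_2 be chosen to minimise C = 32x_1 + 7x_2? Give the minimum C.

Feasible corners and C = 32x_1 + 7x_2:
  (0, 60) → C = 420
  (52/3, 0) → C = 1664/3
  (4, 40) → C = 408
The feasible region is unbounded (it extends along (0, 1), (1, 0)), but C strictly increases along every unbounded feasible direction, so there is no improving ray and the minimum is attained at a vertex.

x_1 = 4, x_2 = 40, minimum C = 408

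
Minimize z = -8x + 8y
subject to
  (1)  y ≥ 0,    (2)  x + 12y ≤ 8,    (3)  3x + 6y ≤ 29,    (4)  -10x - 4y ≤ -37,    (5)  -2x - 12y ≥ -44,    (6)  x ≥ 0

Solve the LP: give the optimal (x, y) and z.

x = 8, y = 0, minimum z = -64

Corner points and z = -8x + 8y:
  (8, 0) → z = -64
  (37/10, 0) → z = -148/5
  (103/29, 43/116) → z = -738/29

At the optimal vertex, y = 0 and x + 12y = 8.
Solving simultaneously gives x = 8, y = 0.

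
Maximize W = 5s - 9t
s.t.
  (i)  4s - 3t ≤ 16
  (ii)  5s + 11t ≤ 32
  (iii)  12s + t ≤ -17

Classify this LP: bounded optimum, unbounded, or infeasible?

From the feasible point (-7/8, -13/2), moving in the direction (-3, -4) keeps every constraint satisfied while W increases without bound.

unbounded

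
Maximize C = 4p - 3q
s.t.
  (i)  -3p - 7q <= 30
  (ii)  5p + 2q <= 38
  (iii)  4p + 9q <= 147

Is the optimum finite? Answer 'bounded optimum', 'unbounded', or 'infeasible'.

Vertices and C = 4p - 3q:
  (326/29, -264/29) → C = 2096/29
  (48/37, 583/37) → C = -1557/37
The feasible region has finitely many vertices and no improving ray; the maximum is 2096/29 at (326/29, -264/29).

bounded optimum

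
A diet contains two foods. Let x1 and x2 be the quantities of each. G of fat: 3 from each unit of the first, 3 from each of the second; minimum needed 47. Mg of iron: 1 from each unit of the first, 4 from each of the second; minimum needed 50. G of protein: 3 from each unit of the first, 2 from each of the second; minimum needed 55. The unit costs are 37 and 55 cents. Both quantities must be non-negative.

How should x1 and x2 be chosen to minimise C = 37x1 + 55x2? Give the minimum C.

Corner points and C = 37x1 + 55x2:
  (0, 55/2) → C = 3025/2
  (50, 0) → C = 1850
  (12, 19/2) → C = 1933/2
The feasible region is unbounded (it extends along (0, 1), (1, 0)), but C strictly increases along every unbounded feasible direction, so there is no improving ray and the minimum is attained at a vertex.

x1 = 12, x2 = 19/2, minimum C = 1933/2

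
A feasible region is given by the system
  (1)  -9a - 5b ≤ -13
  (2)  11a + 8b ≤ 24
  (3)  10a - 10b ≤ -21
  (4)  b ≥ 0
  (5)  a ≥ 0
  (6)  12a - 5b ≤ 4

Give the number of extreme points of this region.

4

Intersecting each pair of boundary lines and keeping only the points that satisfy every inequality leaves:
  (5/28, 319/140)
  (0, 13/5)
  (36/95, 471/190)
  (0, 3)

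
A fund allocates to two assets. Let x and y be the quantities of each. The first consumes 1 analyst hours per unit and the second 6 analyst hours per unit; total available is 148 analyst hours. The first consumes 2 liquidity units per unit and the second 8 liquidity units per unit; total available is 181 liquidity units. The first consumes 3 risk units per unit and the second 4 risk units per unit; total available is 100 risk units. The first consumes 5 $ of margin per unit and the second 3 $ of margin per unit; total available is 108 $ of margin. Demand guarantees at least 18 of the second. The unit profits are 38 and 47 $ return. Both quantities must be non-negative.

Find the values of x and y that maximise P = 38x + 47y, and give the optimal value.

Corner points and P = 38x + 47y:
  (0, 181/8) → P = 8507/8
  (0, 18) → P = 846
  (19/4, 343/16) → P = 19009/16
  (28/3, 18) → P = 3602/3

At the optimal vertex, 3x + 4y = 100 and y = 18.
Solving simultaneously gives x = 28/3, y = 18.

x = 28/3, y = 18, maximum P = 3602/3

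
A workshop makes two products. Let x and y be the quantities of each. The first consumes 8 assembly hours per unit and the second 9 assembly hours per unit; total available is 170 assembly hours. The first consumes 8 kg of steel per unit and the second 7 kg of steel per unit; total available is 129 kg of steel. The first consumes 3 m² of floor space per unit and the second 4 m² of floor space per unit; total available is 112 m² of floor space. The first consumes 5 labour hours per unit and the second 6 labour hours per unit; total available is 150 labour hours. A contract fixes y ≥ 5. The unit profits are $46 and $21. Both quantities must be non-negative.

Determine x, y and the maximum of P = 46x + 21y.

x = 47/4, y = 5, maximum P = 1291/2

Corner points and P = 46x + 21y:
  (0, 129/7) → P = 387
  (0, 5) → P = 105
  (47/4, 5) → P = 1291/2

The binding constraints are 8x + 7y = 129 and y = 5.
Solving simultaneously gives x = 47/4, y = 5.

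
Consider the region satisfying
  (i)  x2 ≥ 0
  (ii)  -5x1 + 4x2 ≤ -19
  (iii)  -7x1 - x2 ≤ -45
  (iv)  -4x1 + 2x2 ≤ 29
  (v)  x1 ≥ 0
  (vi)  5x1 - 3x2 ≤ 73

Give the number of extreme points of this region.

4

Pairwise boundary intersections that survive every other constraint:
  (45/7, 0)
  (73/5, 0)
  (199/33, 92/33)
  (47, 54)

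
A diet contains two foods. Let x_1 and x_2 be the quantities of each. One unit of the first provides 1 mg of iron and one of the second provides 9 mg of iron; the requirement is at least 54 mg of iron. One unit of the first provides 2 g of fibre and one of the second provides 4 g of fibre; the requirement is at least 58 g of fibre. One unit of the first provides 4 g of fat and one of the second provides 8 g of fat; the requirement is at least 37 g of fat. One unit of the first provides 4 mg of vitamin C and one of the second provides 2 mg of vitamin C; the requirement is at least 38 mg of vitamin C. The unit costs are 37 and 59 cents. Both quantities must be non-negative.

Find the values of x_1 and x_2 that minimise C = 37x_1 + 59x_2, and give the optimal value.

x_1 = 3, x_2 = 13, minimum C = 878

Extreme points and C = 37x_1 + 59x_2:
  (0, 19) → C = 1121
  (54, 0) → C = 1998
  (153/7, 25/7) → C = 7136/7
  (3, 13) → C = 878
The feasible region is unbounded (it extends along (0, 1), (1, 0)), but C strictly increases along every unbounded feasible direction, so there is no improving ray and the minimum is attained at a vertex.

At the optimal vertex, 2x_1 + 4x_2 = 58 and 4x_1 + 2x_2 = 38.
Solving simultaneously gives x_1 = 3, x_2 = 13.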